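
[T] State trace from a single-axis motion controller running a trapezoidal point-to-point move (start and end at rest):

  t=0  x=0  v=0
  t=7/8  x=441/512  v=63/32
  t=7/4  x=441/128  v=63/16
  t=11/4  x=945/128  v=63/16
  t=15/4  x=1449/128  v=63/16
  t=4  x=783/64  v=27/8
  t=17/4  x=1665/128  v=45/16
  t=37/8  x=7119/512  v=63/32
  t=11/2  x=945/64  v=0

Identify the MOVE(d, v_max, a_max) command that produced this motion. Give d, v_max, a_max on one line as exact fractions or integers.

final state: t=11/2, x=945/64, v=0 → d = 945/64
a_max = (63/32−0)/(7/8−0) = 9/4
max v = 63/16 over t∈[7/4,15/4] → v_max = 63/16
check: 63/16·(7/4+2) = 945/64 ✓

d=945/64 v_max=63/16 a_max=9/4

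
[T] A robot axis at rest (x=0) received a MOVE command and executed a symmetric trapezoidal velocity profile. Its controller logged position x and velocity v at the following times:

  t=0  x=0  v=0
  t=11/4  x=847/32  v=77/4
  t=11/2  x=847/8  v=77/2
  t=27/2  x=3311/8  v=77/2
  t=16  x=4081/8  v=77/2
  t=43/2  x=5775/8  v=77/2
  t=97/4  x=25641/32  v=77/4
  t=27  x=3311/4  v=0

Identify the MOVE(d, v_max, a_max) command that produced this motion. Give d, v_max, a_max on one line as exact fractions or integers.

final state: t=27, x=3311/4, v=0 → d = 3311/4
a_max = (77/4−0)/(11/4−0) = 7
max v = 77/2 over t∈[11/2,43/2] → v_max = 77/2
check: 77/2·(11/2+16) = 3311/4 ✓

d=3311/4 v_max=77/2 a_max=7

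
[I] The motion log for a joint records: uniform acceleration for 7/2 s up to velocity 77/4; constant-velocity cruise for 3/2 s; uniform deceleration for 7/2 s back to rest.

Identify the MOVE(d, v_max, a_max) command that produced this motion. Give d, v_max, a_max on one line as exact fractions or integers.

a_max = (77/4)/(7/2) = 11/2
d_a = ½·77/4·7/2 = 539/16; d_c = 77/4·3/2 = 231/8
d = 2·539/16 + 231/8 = 385/4
t_c = 3/2 > 0 so v_max = 77/4

d=385/4 v_max=77/4 a_max=11/2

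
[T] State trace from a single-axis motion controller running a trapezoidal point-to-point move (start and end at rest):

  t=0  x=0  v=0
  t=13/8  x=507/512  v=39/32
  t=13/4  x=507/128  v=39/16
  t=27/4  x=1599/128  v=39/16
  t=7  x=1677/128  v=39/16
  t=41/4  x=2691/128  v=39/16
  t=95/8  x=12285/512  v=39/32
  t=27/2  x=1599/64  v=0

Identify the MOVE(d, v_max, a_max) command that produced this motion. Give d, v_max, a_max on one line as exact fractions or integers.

final state: t=27/2, x=1599/64, v=0 → d = 1599/64
a_max = (39/32−0)/(13/8−0) = 3/4
max v = 39/16 over t∈[13/4,41/4] → v_max = 39/16
check: 39/16·(13/4+7) = 1599/64 ✓

d=1599/64 v_max=39/16 a_max=3/4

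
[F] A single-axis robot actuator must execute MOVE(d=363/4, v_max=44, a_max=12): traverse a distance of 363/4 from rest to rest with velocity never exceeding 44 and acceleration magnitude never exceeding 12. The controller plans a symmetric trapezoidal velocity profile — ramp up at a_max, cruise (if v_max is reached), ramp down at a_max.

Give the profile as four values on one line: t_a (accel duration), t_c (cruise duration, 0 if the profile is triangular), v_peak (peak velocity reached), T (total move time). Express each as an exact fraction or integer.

t_a=11/4 t_c=0 v_peak=33 T=11/2

vₘ²/aₘ = 44²/12 = 484/3
363/4 < 484/3 ⇒ no cruise
v_peak = √(363/4·12) = √1089 = 33
t_a = 33/12 = 11/4; t_c = 0
T = 2·11/4 = 11/2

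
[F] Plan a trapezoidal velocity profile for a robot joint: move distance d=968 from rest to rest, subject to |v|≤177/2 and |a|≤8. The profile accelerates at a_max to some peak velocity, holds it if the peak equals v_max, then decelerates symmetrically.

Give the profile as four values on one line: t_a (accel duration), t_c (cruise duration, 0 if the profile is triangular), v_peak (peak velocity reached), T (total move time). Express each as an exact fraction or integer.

(v_max)²/a_max = (177/2)²/8 = 31329/32
968 < 31329/32 so t_c = 0
v_peak = √(968·8) = √7744 = 88
t_a = 88/8 = 11; t_c = 0
T = 2·11 = 22

t_a=11 t_c=0 v_peak=88 T=22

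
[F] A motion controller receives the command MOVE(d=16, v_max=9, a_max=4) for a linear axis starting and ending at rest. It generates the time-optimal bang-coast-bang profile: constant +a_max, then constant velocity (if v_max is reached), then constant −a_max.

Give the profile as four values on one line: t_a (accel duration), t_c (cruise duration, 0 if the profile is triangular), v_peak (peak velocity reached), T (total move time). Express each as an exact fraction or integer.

t_a=2 t_c=0 v_peak=8 T=4

v_max²/a_max = 9²/4 = 81/4
16 < 81/4 → triangular
v_peak = √(16·4) = √64 = 8
t_a = 8/4 = 2; t_c = 0
T = 2·2 = 4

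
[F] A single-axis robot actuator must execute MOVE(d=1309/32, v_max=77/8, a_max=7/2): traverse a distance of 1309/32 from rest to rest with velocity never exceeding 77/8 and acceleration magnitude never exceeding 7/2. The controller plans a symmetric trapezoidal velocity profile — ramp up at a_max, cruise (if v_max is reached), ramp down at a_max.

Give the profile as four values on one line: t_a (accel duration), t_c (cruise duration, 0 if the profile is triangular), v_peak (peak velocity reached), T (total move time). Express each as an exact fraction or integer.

t_a=11/4 t_c=3/2 v_peak=77/8 T=7

vₘ²/aₘ = (77/8)²/(7/2) = 847/32
1309/32 ≥ 847/32 → trapezoidal
t_a = (77/8)/(7/2) = 11/4; v_peak = 77/8
d_cruise = 1309/32 − 847/32 = 231/16; t_c = (231/16)/(77/8) = 3/2
T = 2·11/4 + 3/2 = 7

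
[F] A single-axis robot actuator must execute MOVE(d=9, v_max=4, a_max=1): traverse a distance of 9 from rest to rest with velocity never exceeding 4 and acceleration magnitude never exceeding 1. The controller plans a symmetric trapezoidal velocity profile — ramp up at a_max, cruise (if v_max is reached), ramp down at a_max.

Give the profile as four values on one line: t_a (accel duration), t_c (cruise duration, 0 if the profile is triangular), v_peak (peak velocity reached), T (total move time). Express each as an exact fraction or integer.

t_a=3 t_c=0 v_peak=3 T=6

(v_max)²/a_max = 4²/1 = 16
9 < 16 ⇒ no cruise
v_peak = √(9·1) = √9 = 3
t_a = 3/1 = 3; t_c = 0
T = 2·3 = 6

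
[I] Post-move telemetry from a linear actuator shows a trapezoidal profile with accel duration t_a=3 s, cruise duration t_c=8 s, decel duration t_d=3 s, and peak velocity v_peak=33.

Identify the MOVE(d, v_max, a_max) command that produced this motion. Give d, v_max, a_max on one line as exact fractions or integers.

a_max = 33/3 = 11
d_a = ½·33·3 = 99/2; d_c = 33·8 = 264
d = 2·99/2 + 264 = 363
t_c = 8 > 0 ⇒ limit active, v_max = 33

d=363 v_max=33 a_max=11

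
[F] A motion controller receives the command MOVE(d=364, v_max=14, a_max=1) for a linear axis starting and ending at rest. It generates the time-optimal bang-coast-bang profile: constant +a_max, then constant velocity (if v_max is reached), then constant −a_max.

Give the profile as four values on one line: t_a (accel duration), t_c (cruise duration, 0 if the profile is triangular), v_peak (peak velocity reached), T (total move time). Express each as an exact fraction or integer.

v_max²/a_max = 14²/1 = 196
364 ≥ 196 so v_max reached
t_a = 14/1 = 14; v_peak = 14
d_cruise = 364 − 196 = 168; t_c = 168/14 = 12
T = 2·14 + 12 = 40

t_a=14 t_c=12 v_peak=14 T=40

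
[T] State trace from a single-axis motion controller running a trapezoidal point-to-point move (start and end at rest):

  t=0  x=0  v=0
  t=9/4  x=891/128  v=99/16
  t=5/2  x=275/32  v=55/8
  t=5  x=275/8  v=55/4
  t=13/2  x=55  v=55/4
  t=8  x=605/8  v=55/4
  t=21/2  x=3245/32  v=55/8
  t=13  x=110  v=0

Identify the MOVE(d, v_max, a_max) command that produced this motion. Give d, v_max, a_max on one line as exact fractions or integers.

final state: t=13, x=110, v=0 → d = 110
a_max = (99/16−0)/(9/4−0) = 11/4
max v = 55/4 over t∈[5,8] → v_max = 55/4
check: 55/4·(5+3) = 110 ✓

d=110 v_max=55/4 a_max=11/4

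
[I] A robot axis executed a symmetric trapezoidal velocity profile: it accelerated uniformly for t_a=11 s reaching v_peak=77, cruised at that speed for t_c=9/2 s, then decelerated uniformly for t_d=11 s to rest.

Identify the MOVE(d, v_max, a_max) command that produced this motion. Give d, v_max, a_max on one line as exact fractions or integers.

a_max = 77/11 = 7
d_a = ½·77·11 = 847/2; d_c = 77·9/2 = 693/2
d = 2·847/2 + 693/2 = 2387/2
t_c = 9/2 > 0 so v_max = 77

d=2387/2 v_max=77 a_max=7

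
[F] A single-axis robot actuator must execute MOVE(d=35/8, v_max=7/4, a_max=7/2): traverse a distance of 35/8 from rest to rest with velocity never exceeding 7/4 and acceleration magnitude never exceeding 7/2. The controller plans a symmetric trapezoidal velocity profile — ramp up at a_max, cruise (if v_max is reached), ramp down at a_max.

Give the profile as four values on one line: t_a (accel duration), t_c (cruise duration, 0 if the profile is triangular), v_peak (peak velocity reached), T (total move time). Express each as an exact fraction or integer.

t_a=1/2 t_c=2 v_peak=7/4 T=3

v_max²/a_max = (7/4)²/(7/2) = 7/8
35/8 ≥ 7/8 so v_max reached
t_a = (7/4)/(7/2) = 1/2; v_peak = 7/4
d_cruise = 35/8 − 7/8 = 7/2; t_c = (7/2)/(7/4) = 2
T = 2·1/2 + 2 = 3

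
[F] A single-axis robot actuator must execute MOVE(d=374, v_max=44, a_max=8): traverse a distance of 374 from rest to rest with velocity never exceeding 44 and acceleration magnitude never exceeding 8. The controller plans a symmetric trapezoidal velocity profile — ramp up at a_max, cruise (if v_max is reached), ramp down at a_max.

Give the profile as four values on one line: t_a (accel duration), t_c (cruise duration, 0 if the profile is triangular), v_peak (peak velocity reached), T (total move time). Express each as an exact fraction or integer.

v_max²/a_max = 44²/8 = 242
374 ≥ 242 → trapezoidal
t_a = 44/8 = 11/2; v_peak = 44
d_cruise = 374 − 242 = 132; t_c = 132/44 = 3
T = 2·11/2 + 3 = 14

t_a=11/2 t_c=3 v_peak=44 T=14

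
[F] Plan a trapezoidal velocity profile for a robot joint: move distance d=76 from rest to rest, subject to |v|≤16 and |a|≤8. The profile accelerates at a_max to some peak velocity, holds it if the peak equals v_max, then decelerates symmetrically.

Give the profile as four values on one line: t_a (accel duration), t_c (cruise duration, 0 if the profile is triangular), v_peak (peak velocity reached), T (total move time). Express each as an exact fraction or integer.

t_a=2 t_c=11/4 v_peak=16 T=27/4

v_max²/a_max = 16²/8 = 32
76 ≥ 32 → trapezoidal
t_a = 16/8 = 2; v_peak = 16
d_cruise = 76 − 32 = 44; t_c = 44/16 = 11/4
T = 2·2 + 11/4 = 27/4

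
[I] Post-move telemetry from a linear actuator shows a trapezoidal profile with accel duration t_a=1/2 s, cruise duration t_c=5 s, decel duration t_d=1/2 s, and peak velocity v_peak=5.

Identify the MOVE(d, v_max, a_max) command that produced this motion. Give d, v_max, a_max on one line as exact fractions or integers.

a_max = 5/(1/2) = 10
d_a = ½·5·1/2 = 5/4; d_c = 5·5 = 25
d = 2·5/4 + 25 = 55/2
t_c = 5 > 0 → v_max = v_peak = 5

d=55/2 v_max=5 a_max=10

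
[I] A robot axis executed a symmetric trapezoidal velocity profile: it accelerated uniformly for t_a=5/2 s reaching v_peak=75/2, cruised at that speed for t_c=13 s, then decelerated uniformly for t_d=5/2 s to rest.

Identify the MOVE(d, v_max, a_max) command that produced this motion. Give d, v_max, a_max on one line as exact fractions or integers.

d=2325/4 v_max=75/2 a_max=15

a_max = (75/2)/(5/2) = 15
d_a = ½·75/2·5/2 = 375/8; d_c = 75/2·13 = 975/2
d = 2·375/8 + 975/2 = 2325/4
t_c = 13 > 0 so v_max = 75/2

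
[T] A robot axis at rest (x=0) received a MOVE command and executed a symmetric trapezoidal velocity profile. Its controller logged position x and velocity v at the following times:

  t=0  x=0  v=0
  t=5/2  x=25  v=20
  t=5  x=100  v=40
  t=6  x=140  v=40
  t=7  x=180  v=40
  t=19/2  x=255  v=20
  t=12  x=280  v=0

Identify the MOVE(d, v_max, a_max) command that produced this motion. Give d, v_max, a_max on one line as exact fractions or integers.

final state: t=12, x=280, v=0 → d = 280
a_max = (20−0)/(5/2−0) = 8
max v = 40 over t∈[5,7] → v_max = 40
check: 40·(5+2) = 280 ✓

d=280 v_max=40 a_max=8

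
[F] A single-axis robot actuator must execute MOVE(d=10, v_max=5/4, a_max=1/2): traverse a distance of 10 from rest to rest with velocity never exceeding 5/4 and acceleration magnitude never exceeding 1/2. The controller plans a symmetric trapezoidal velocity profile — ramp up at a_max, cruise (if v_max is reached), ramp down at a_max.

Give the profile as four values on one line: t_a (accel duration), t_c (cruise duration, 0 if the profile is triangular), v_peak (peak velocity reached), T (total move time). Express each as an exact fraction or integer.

vₘ²/aₘ = (5/4)²/(1/2) = 25/8
10 ≥ 25/8 so v_max reached
t_a = (5/4)/(1/2) = 5/2; v_peak = 5/4
d_cruise = 10 − 25/8 = 55/8; t_c = (55/8)/(5/4) = 11/2
T = 2·5/2 + 11/2 = 21/2

t_a=5/2 t_c=11/2 v_peak=5/4 T=21/2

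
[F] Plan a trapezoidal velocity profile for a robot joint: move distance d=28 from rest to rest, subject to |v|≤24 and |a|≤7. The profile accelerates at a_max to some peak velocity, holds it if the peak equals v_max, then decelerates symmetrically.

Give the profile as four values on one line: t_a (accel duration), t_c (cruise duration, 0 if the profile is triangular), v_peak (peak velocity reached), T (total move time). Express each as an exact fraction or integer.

t_a=2 t_c=0 v_peak=14 T=4

v_max²/a_max = 24²/7 = 576/7
28 < 576/7 ⇒ no cruise
v_peak = √(28·7) = √196 = 14
t_a = 14/7 = 2; t_c = 0
T = 2·2 = 4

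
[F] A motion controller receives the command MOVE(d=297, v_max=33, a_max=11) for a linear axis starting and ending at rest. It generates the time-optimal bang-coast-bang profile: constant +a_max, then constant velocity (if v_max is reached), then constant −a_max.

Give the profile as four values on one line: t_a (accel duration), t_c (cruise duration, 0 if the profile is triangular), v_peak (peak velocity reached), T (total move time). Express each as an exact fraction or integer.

vₘ²/aₘ = 33²/11 = 99
297 ≥ 99 ⇒ cruise phase
t_a = 33/11 = 3; v_peak = 33
d_cruise = 297 − 99 = 198; t_c = 198/33 = 6
T = 2·3 + 6 = 12

t_a=3 t_c=6 v_peak=33 T=12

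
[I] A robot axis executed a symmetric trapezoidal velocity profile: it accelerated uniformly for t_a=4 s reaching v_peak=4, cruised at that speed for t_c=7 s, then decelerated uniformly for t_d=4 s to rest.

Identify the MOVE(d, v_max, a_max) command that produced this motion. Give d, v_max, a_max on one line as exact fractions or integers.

d=44 v_max=4 a_max=1

a_max = 4/4 = 1
d_a = ½·4·4 = 8; d_c = 4·7 = 28
d = 2·8 + 28 = 44
t_c = 7 > 0 ⇒ limit active, v_max = 4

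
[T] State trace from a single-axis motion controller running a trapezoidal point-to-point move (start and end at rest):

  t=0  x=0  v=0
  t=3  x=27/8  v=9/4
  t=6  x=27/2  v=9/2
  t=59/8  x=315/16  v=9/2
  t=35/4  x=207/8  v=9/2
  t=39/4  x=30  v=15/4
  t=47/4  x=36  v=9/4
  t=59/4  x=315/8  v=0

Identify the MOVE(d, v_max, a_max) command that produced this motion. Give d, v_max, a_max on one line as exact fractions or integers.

final state: t=59/4, x=315/8, v=0 → d = 315/8
a_max = (9/4−0)/(3−0) = 3/4
max v = 9/2 over t∈[6,35/4] → v_max = 9/2
check: 9/2·(6+11/4) = 315/8 ✓

d=315/8 v_max=9/2 a_max=3/4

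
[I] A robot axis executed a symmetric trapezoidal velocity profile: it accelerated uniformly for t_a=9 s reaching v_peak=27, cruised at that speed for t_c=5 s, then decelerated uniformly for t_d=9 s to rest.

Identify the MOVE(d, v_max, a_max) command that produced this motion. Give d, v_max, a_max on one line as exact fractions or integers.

d=378 v_max=27 a_max=3

a_max = 27/9 = 3
d_a = ½·27·9 = 243/2; d_c = 27·5 = 135
d = 2·243/2 + 135 = 378
t_c = 5 > 0 ⇒ limit active, v_max = 27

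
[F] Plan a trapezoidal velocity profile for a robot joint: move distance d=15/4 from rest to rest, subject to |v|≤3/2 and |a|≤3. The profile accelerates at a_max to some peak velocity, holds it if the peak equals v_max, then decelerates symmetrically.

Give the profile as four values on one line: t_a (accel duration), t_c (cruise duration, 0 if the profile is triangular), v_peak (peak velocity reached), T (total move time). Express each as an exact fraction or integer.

vₘ²/aₘ = (3/2)²/3 = 3/4
15/4 ≥ 3/4 so v_max reached
t_a = (3/2)/3 = 1/2; v_peak = 3/2
d_cruise = 15/4 − 3/4 = 3; t_c = 3/(3/2) = 2
T = 2·1/2 + 2 = 3

t_a=1/2 t_c=2 v_peak=3/2 T=3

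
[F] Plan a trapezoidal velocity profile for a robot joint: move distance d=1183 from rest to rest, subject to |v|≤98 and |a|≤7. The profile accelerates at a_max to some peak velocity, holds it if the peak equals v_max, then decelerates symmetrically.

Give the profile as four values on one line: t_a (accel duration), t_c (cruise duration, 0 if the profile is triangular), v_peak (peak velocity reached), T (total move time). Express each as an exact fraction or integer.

vₘ²/aₘ = 98²/7 = 1372
1183 < 1372 → triangular
v_peak = √(1183·7) = √8281 = 91
t_a = 91/7 = 13; t_c = 0
T = 2·13 = 26

t_a=13 t_c=0 v_peak=91 T=26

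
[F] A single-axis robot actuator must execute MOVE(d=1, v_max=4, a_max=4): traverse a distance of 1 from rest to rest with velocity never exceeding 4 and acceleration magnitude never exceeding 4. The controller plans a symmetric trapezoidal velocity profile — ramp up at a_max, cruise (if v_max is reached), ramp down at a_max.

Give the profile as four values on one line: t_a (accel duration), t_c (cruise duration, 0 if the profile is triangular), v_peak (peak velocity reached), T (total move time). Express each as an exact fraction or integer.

t_a=1/2 t_c=0 v_peak=2 T=1

v_max²/a_max = 4²/4 = 4
1 < 4 so t_c = 0
v_peak = √(1·4) = √4 = 2
t_a = 2/4 = 1/2; t_c = 0
T = 2·1/2 = 1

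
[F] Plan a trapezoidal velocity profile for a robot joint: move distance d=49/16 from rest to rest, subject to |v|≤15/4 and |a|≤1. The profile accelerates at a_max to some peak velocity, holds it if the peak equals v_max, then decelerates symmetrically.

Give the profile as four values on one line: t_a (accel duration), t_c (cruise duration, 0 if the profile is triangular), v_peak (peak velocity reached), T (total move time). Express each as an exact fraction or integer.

v_max²/a_max = (15/4)²/1 = 225/16
49/16 < 225/16 ⇒ no cruise
v_peak = √(49/16·1) = √(49/16) = 7/4
t_a = (7/4)/1 = 7/4; t_c = 0
T = 2·7/4 = 7/2

t_a=7/4 t_c=0 v_peak=7/4 T=7/2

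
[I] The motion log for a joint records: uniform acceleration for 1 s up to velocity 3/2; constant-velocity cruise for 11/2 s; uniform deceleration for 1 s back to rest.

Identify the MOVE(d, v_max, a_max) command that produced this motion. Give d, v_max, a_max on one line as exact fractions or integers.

d=39/4 v_max=3/2 a_max=3/2

a_max = (3/2)/1 = 3/2
d_a = ½·3/2·1 = 3/4; d_c = 3/2·11/2 = 33/4
d = 2·3/4 + 33/4 = 39/4
t_c = 11/2 > 0 so v_max = 3/2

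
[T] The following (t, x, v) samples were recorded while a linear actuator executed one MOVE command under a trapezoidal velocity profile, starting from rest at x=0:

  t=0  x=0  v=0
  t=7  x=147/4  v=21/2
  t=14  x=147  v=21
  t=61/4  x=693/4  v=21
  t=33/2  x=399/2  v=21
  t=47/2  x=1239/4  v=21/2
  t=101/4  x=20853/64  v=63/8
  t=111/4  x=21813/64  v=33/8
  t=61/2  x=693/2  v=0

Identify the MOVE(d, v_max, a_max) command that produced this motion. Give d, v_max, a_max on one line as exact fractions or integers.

final state: t=61/2, x=693/2, v=0 → d = 693/2
a_max = (21/2−0)/(7−0) = 3/2
max v = 21 over t∈[14,33/2] → v_max = 21
check: 21·(14+5/2) = 693/2 ✓

d=693/2 v_max=21 a_max=3/2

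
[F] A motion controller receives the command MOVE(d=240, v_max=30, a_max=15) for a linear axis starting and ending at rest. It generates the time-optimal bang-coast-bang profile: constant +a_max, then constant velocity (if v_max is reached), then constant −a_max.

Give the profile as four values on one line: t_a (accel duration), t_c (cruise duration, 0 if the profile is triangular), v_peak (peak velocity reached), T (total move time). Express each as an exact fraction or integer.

(v_max)²/a_max = 30²/15 = 60
240 ≥ 60 → trapezoidal
t_a = 30/15 = 2; v_peak = 30
d_cruise = 240 − 60 = 180; t_c = 180/30 = 6
T = 2·2 + 6 = 10

t_a=2 t_c=6 v_peak=30 T=10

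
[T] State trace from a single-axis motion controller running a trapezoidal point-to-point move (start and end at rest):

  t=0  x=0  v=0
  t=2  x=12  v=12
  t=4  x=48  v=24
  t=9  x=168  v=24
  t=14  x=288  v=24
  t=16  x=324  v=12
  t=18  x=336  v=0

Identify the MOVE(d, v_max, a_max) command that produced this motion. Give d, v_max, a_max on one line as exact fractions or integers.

d=336 v_max=24 a_max=6

final state: t=18, x=336, v=0 → d = 336
a_max = (12−0)/(2−0) = 6
max v = 24 over t∈[4,14] → v_max = 24
check: 24·(4+10) = 336 ✓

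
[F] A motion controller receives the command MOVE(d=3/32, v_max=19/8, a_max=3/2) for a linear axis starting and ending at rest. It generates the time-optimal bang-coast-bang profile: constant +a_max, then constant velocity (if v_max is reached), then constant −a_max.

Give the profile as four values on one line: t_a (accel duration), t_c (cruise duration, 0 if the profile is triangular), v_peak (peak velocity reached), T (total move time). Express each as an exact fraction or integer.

t_a=1/4 t_c=0 v_peak=3/8 T=1/2

(v_max)²/a_max = (19/8)²/(3/2) = 361/96
3/32 < 361/96 → triangular
v_peak = √(3/32·3/2) = √(9/64) = 3/8
t_a = (3/8)/(3/2) = 1/4; t_c = 0
T = 2·1/4 = 1/2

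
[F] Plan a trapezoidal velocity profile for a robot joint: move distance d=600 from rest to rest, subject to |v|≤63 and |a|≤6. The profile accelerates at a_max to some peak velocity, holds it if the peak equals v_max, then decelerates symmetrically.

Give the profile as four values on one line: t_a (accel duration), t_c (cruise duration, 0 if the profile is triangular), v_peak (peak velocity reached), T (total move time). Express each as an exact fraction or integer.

t_a=10 t_c=0 v_peak=60 T=20

(v_max)²/a_max = 63²/6 = 1323/2
600 < 1323/2 ⇒ no cruise
v_peak = √(600·6) = √3600 = 60
t_a = 60/6 = 10; t_c = 0
T = 2·10 = 20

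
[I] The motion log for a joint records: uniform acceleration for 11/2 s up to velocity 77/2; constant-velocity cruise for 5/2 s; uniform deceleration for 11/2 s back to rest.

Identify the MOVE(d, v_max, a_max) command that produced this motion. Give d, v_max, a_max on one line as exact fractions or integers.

a_max = (77/2)/(11/2) = 7
d_a = ½·77/2·11/2 = 847/8; d_c = 77/2·5/2 = 385/4
d = 2·847/8 + 385/4 = 308
t_c = 5/2 > 0 ⇒ limit active, v_max = 77/2

d=308 v_max=77/2 a_max=7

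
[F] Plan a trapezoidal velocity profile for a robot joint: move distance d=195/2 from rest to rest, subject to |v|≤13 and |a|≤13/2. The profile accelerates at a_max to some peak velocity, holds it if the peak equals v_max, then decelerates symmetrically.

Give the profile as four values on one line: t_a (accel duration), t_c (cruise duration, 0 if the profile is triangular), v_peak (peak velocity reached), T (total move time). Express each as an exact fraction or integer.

t_a=2 t_c=11/2 v_peak=13 T=19/2

vₘ²/aₘ = 13²/(13/2) = 26
195/2 ≥ 26 so v_max reached
t_a = 13/(13/2) = 2; v_peak = 13
d_cruise = 195/2 − 26 = 143/2; t_c = (143/2)/13 = 11/2
T = 2·2 + 11/2 = 19/2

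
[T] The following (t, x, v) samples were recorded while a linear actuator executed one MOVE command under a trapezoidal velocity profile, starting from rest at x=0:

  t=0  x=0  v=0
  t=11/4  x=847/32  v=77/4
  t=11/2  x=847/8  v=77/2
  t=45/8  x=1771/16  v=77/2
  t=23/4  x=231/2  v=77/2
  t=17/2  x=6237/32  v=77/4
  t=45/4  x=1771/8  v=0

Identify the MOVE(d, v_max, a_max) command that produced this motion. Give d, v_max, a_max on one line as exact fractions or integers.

final state: t=45/4, x=1771/8, v=0 → d = 1771/8
a_max = (77/4−0)/(11/4−0) = 7
max v = 77/2 over t∈[11/2,23/4] → v_max = 77/2
check: 77/2·(11/2+1/4) = 1771/8 ✓

d=1771/8 v_max=77/2 a_max=7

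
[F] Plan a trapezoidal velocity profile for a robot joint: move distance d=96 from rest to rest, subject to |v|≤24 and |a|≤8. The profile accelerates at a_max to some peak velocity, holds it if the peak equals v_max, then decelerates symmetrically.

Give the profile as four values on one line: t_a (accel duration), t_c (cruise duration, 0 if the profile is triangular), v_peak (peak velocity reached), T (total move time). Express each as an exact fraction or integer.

v_max²/a_max = 24²/8 = 72
96 ≥ 72 ⇒ cruise phase
t_a = 24/8 = 3; v_peak = 24
d_cruise = 96 − 72 = 24; t_c = 24/24 = 1
T = 2·3 + 1 = 7

t_a=3 t_c=1 v_peak=24 T=7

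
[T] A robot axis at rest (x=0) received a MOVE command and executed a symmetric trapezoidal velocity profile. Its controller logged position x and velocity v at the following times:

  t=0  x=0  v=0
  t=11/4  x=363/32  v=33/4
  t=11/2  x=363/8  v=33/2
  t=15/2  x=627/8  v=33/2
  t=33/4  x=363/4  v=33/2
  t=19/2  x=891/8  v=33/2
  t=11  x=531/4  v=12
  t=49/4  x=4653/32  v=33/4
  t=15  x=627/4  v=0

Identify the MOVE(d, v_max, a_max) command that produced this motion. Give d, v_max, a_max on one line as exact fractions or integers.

final state: t=15, x=627/4, v=0 → d = 627/4
a_max = (33/4−0)/(11/4−0) = 3
max v = 33/2 over t∈[11/2,19/2] → v_max = 33/2
check: 33/2·(11/2+4) = 627/4 ✓

d=627/4 v_max=33/2 a_max=3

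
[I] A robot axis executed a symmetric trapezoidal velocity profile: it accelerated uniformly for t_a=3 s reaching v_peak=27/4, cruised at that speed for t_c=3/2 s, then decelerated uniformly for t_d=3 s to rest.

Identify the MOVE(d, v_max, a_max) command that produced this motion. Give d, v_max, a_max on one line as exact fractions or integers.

d=243/8 v_max=27/4 a_max=9/4

a_max = (27/4)/3 = 9/4
d_a = ½·27/4·3 = 81/8; d_c = 27/4·3/2 = 81/8
d = 2·81/8 + 81/8 = 243/8
t_c = 3/2 > 0 ⇒ limit active, v_max = 27/4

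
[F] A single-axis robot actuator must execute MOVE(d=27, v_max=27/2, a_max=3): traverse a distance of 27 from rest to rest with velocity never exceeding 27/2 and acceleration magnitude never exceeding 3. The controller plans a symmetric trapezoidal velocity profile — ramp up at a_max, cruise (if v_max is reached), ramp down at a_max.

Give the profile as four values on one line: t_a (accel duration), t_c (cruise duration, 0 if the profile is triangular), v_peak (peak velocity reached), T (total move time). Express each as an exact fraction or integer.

t_a=3 t_c=0 v_peak=9 T=6

vₘ²/aₘ = (27/2)²/3 = 243/4
27 < 243/4 so t_c = 0
v_peak = √(27·3) = √81 = 9
t_a = 9/3 = 3; t_c = 0
T = 2·3 = 6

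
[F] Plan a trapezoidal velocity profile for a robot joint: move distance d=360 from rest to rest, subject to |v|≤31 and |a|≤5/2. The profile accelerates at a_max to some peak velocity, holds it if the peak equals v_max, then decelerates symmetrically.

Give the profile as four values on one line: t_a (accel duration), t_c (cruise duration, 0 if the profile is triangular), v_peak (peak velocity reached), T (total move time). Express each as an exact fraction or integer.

(v_max)²/a_max = 31²/(5/2) = 1922/5
360 < 1922/5 ⇒ no cruise
v_peak = √(360·5/2) = √900 = 30
t_a = 30/(5/2) = 12; t_c = 0
T = 2·12 = 24

t_a=12 t_c=0 v_peak=30 T=24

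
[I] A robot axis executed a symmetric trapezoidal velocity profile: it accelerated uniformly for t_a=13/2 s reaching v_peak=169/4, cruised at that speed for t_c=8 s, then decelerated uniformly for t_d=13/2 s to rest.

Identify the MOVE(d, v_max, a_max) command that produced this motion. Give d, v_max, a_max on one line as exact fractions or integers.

d=4901/8 v_max=169/4 a_max=13/2

a_max = (169/4)/(13/2) = 13/2
d_a = ½·169/4·13/2 = 2197/16; d_c = 169/4·8 = 338
d = 2·2197/16 + 338 = 4901/8
t_c = 8 > 0 → v_max = v_peak = 169/4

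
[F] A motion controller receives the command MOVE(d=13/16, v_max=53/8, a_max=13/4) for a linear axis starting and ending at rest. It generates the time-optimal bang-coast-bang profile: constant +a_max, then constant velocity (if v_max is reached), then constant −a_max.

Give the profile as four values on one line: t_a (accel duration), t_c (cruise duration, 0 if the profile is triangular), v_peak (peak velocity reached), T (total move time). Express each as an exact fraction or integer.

(v_max)²/a_max = (53/8)²/(13/4) = 2809/208
13/16 < 2809/208 → triangular
v_peak = √(13/16·13/4) = √(169/64) = 13/8
t_a = (13/8)/(13/4) = 1/2; t_c = 0
T = 2·1/2 = 1

t_a=1/2 t_c=0 v_peak=13/8 T=1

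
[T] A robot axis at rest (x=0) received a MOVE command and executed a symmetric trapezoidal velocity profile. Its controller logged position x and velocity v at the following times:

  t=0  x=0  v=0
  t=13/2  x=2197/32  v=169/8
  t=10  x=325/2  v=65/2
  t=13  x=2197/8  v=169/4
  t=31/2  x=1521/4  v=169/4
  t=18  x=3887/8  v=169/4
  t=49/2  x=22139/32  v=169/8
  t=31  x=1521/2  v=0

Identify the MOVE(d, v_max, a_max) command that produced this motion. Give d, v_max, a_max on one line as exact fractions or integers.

final state: t=31, x=1521/2, v=0 → d = 1521/2
a_max = (169/8−0)/(13/2−0) = 13/4
max v = 169/4 over t∈[13,18] → v_max = 169/4
check: 169/4·(13+5) = 1521/2 ✓

d=1521/2 v_max=169/4 a_max=13/4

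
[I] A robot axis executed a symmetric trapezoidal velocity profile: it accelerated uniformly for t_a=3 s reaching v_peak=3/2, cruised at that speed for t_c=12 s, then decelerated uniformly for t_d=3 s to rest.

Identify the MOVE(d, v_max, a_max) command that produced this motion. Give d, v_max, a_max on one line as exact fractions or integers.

a_max = (3/2)/3 = 1/2
d_a = ½·3/2·3 = 9/4; d_c = 3/2·12 = 18
d = 2·9/4 + 18 = 45/2
t_c = 12 > 0 → v_max = v_peak = 3/2

d=45/2 v_max=3/2 a_max=1/2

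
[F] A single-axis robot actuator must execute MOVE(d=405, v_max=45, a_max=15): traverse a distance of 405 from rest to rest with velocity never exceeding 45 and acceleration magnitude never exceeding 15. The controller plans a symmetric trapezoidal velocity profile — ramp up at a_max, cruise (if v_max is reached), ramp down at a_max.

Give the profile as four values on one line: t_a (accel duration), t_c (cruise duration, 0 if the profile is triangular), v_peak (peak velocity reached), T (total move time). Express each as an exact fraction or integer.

(v_max)²/a_max = 45²/15 = 135
405 ≥ 135 ⇒ cruise phase
t_a = 45/15 = 3; v_peak = 45
d_cruise = 405 − 135 = 270; t_c = 270/45 = 6
T = 2·3 + 6 = 12

t_a=3 t_c=6 v_peak=45 T=12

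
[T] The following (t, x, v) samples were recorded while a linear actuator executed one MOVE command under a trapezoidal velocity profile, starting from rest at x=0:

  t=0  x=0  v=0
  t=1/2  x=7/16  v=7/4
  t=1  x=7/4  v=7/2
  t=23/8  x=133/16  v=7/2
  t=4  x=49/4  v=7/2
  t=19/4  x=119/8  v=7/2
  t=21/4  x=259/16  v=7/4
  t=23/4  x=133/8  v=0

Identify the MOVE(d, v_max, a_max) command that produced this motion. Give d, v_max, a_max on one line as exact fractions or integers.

final state: t=23/4, x=133/8, v=0 → d = 133/8
a_max = (7/4−0)/(1/2−0) = 7/2
max v = 7/2 over t∈[1,19/4] → v_max = 7/2
check: 7/2·(1+15/4) = 133/8 ✓

d=133/8 v_max=7/2 a_max=7/2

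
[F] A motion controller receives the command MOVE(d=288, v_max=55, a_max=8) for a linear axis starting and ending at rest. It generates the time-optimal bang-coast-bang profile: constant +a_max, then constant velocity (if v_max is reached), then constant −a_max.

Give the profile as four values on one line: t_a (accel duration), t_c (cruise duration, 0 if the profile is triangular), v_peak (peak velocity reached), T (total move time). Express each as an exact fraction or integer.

vₘ²/aₘ = 55²/8 = 3025/8
288 < 3025/8 so t_c = 0
v_peak = √(288·8) = √2304 = 48
t_a = 48/8 = 6; t_c = 0
T = 2·6 = 12

t_a=6 t_c=0 v_peak=48 T=12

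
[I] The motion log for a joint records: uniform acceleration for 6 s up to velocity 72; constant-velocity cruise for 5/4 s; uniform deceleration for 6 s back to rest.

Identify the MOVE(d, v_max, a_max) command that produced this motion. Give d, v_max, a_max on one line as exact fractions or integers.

a_max = 72/6 = 12
d_a = ½·72·6 = 216; d_c = 72·5/4 = 90
d = 2·216 + 90 = 522
t_c = 5/4 > 0 ⇒ limit active, v_max = 72

d=522 v_max=72 a_max=12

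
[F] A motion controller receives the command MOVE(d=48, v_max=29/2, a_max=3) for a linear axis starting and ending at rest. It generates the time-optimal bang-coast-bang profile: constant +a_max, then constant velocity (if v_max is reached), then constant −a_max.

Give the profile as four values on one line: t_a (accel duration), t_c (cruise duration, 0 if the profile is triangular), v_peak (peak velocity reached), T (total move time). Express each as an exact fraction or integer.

t_a=4 t_c=0 v_peak=12 T=8

(v_max)²/a_max = (29/2)²/3 = 841/12
48 < 841/12 ⇒ no cruise
v_peak = √(48·3) = √144 = 12
t_a = 12/3 = 4; t_c = 0
T = 2·4 = 8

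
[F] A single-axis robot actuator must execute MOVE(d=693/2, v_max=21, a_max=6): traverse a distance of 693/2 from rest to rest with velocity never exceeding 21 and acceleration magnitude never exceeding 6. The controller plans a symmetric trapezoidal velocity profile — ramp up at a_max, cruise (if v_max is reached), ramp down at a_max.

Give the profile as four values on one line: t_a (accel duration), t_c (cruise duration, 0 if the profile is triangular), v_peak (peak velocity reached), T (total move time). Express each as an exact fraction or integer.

t_a=7/2 t_c=13 v_peak=21 T=20

v_max²/a_max = 21²/6 = 147/2
693/2 ≥ 147/2 so v_max reached
t_a = 21/6 = 7/2; v_peak = 21
d_cruise = 693/2 − 147/2 = 273; t_c = 273/21 = 13
T = 2·7/2 + 13 = 20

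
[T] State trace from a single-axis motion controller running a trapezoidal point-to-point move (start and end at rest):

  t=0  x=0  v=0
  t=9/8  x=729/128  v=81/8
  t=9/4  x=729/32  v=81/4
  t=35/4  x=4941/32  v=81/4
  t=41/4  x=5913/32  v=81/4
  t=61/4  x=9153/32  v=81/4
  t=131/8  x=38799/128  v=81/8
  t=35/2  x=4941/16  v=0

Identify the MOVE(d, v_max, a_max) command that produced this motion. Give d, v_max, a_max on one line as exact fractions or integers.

d=4941/16 v_max=81/4 a_max=9

final state: t=35/2, x=4941/16, v=0 → d = 4941/16
a_max = (81/8−0)/(9/8−0) = 9
max v = 81/4 over t∈[9/4,61/4] → v_max = 81/4
check: 81/4·(9/4+13) = 4941/16 ✓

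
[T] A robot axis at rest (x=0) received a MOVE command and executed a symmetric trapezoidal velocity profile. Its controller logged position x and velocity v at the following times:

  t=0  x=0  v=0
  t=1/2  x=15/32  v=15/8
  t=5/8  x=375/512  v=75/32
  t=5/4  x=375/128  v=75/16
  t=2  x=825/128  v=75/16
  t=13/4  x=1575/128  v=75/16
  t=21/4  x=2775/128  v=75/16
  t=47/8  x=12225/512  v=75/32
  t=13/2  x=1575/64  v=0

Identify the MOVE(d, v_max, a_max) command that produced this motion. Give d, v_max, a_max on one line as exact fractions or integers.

d=1575/64 v_max=75/16 a_max=15/4

final state: t=13/2, x=1575/64, v=0 → d = 1575/64
a_max = (15/8−0)/(1/2−0) = 15/4
max v = 75/16 over t∈[5/4,21/4] → v_max = 75/16
check: 75/16·(5/4+4) = 1575/64 ✓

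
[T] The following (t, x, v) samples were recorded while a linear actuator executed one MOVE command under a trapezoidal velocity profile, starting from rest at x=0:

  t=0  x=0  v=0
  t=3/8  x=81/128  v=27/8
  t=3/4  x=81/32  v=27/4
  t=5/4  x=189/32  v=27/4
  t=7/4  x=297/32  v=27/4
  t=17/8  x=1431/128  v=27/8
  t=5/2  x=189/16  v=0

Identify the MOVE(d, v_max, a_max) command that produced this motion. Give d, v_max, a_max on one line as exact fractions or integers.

final state: t=5/2, x=189/16, v=0 → d = 189/16
a_max = (27/8−0)/(3/8−0) = 9
max v = 27/4 over t∈[3/4,7/4] → v_max = 27/4
check: 27/4·(3/4+1) = 189/16 ✓

d=189/16 v_max=27/4 a_max=9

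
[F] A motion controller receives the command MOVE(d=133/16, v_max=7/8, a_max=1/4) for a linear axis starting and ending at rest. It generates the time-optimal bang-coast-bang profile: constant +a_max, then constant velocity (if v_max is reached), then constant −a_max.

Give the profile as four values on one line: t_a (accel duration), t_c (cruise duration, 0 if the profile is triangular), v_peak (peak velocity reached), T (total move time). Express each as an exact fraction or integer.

t_a=7/2 t_c=6 v_peak=7/8 T=13

v_max²/a_max = (7/8)²/(1/4) = 49/16
133/16 ≥ 49/16 → trapezoidal
t_a = (7/8)/(1/4) = 7/2; v_peak = 7/8
d_cruise = 133/16 − 49/16 = 21/4; t_c = (21/4)/(7/8) = 6
T = 2·7/2 + 6 = 13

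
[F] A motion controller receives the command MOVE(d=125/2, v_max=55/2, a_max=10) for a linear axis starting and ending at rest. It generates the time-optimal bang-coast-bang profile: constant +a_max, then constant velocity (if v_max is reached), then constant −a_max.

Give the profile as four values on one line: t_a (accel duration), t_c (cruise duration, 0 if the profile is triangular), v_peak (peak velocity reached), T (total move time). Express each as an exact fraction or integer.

v_max²/a_max = (55/2)²/10 = 605/8
125/2 < 605/8 ⇒ no cruise
v_peak = √(125/2·10) = √625 = 25
t_a = 25/10 = 5/2; t_c = 0
T = 2·5/2 = 5

t_a=5/2 t_c=0 v_peak=25 T=5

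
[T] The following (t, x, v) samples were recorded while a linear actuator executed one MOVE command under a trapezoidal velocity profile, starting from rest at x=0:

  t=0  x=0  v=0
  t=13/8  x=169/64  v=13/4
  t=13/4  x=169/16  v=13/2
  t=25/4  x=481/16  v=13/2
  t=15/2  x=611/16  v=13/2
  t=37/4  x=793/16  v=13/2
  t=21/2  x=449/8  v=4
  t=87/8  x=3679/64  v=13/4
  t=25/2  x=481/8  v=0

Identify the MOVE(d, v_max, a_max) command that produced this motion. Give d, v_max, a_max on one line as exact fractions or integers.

d=481/8 v_max=13/2 a_max=2

final state: t=25/2, x=481/8, v=0 → d = 481/8
a_max = (13/4−0)/(13/8−0) = 2
max v = 13/2 over t∈[13/4,37/4] → v_max = 13/2
check: 13/2·(13/4+6) = 481/8 ✓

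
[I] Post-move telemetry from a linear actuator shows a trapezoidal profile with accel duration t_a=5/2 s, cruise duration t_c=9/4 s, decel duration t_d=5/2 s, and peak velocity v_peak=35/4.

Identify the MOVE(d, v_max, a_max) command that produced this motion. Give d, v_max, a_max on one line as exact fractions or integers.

a_max = (35/4)/(5/2) = 7/2
d_a = ½·35/4·5/2 = 175/16; d_c = 35/4·9/4 = 315/16
d = 2·175/16 + 315/16 = 665/16
t_c = 9/4 > 0 ⇒ limit active, v_max = 35/4

d=665/16 v_max=35/4 a_max=7/2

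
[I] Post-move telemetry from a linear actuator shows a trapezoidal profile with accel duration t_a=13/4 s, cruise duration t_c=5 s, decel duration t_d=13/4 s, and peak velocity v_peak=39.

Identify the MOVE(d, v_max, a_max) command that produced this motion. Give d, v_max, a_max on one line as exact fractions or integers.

a_max = 39/(13/4) = 12
d_a = ½·39·13/4 = 507/8; d_c = 39·5 = 195
d = 2·507/8 + 195 = 1287/4
t_c = 5 > 0 ⇒ limit active, v_max = 39

d=1287/4 v_max=39 a_max=12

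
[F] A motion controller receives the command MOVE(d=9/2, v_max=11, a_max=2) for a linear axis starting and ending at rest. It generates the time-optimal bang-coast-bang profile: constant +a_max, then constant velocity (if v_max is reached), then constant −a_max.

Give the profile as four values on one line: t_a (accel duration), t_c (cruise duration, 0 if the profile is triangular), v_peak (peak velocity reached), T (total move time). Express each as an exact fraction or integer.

v_max²/a_max = 11²/2 = 121/2
9/2 < 121/2 → triangular
v_peak = √(9/2·2) = √9 = 3
t_a = 3/2; t_c = 0
T = 2·3/2 = 3

t_a=3/2 t_c=0 v_peak=3 T=3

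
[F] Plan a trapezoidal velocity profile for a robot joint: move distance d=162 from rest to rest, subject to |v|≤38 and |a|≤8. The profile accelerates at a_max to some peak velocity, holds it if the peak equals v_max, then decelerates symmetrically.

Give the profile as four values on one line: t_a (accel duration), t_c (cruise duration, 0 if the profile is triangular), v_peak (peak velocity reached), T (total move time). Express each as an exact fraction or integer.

v_max²/a_max = 38²/8 = 361/2
162 < 361/2 → triangular
v_peak = √(162·8) = √1296 = 36
t_a = 36/8 = 9/2; t_c = 0
T = 2·9/2 = 9

t_a=9/2 t_c=0 v_peak=36 T=9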